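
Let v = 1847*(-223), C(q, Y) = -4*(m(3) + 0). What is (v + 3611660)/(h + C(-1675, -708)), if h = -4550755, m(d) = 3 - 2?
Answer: -3199779/4550759 ≈ -0.70313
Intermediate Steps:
m(d) = 1
C(q, Y) = -4 (C(q, Y) = -4*(1 + 0) = -4*1 = -4)
v = -411881
(v + 3611660)/(h + C(-1675, -708)) = (-411881 + 3611660)/(-4550755 - 4) = 3199779/(-4550759) = 3199779*(-1/4550759) = -3199779/4550759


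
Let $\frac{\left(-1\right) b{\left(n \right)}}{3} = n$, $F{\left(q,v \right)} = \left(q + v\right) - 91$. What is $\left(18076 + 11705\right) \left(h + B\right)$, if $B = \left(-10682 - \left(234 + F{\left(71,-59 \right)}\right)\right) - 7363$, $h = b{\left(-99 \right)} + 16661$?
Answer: $-36988002$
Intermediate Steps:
$F{\left(q,v \right)} = -91 + q + v$
$b{\left(n \right)} = - 3 n$
$h = 16958$ ($h = \left(-3\right) \left(-99\right) + 16661 = 297 + 16661 = 16958$)
$B = -18200$ ($B = \left(-10682 - 155\right) - 7363 = -10837 - 7363 = -18200$)
$\left(18076 + 11705\right) \left(h + B\right) = \left(18076 + 11705\right) \left(16958 - 18200\right) = 29781 \left(-1242\right) = -36988002$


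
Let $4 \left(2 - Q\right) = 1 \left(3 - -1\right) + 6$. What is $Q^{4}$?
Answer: $\frac{1}{16} \approx 0.0625$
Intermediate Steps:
$Q = - \frac{1}{2}$ ($Q = 2 - \frac{1 \left(3 - -1\right) + 6}{4} = 2 - \frac{1 \left(3 + 1\right) + 6}{4} = 2 - \frac{1 \cdot 4 + 6}{4} = 2 - \frac{4 + 6}{4} = 2 - \frac{5}{2} = - \frac{1}{2} \approx -0.5$)
$Q^{4} = \left(- \frac{1}{2}\right)^{4} = \frac{1}{16}$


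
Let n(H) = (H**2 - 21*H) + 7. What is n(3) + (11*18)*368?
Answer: 72817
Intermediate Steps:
n(H) = 7 + H**2 - 21*H
n(3) + (11*18)*368 = (7 + 3**2 - 21*3) + (11*18)*368 = (7 + 9 - 63) + 198*368 = -47 + 72864 = 72817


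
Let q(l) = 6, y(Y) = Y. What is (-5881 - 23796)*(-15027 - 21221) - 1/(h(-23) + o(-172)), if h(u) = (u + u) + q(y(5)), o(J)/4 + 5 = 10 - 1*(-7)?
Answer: 8605855167/8 ≈ 1.0757e+9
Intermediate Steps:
o(J) = 48 (o(J) = -20 + 4*(10 - 1*(-7)) = -20 + 4*(10 + 7) = -20 + 4*17 = -20 + 68 = 48)
h(u) = 6 + 2*u (h(u) = (u + u) + 6 = 2*u + 6 = 6 + 2*u)
(-5881 - 23796)*(-15027 - 21221) - 1/(h(-23) + o(-172)) = (-5881 - 23796)*(-15027 - 21221) - 1/((6 + 2*(-23)) + 48) = -29677*(-36248) - 1/((6 - 46) + 48) = 1075731896 - 1/(-40 + 48) = 1075731896 - 1/8 = 1075731896 - 1*⅛ = 1075731896 - ⅛ = 8605855167/8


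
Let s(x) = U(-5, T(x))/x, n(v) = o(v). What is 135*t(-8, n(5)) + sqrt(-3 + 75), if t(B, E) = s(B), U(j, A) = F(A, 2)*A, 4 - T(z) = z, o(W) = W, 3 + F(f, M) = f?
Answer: -3645/2 + 6*sqrt(2) ≈ -1814.0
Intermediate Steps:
F(f, M) = -3 + f
T(z) = 4 - z
U(j, A) = A*(-3 + A) (U(j, A) = (-3 + A)*A = A*(-3 + A))
n(v) = v
s(x) = (1 - x)*(4 - x)/x (s(x) = ((4 - x)*(-3 + (4 - x)))/x = ((4 - x)*(1 - x))/x = ((1 - x)*(4 - x))/x = (1 - x)*(4 - x)/x)
t(B, E) = -5 + B + 4/B
135*t(-8, n(5)) + sqrt(-3 + 75) = 135*(-5 - 8 + 4/(-8)) + sqrt(-3 + 75) = 135*(-5 - 8 + 4*(-1/8)) + sqrt(72) = 135*(-5 - 8 - 1/2) + 6*sqrt(2) = 135*(-27/2) + 6*sqrt(2) = -3645/2 + 6*sqrt(2)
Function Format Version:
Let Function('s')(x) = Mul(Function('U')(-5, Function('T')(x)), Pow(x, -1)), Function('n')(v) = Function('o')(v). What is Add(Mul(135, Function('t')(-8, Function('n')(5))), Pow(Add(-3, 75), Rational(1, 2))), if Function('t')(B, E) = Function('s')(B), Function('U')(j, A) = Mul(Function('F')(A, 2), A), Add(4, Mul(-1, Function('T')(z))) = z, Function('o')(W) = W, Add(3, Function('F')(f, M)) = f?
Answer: Add(Rational(-3645, 2), Mul(6, Pow(2, Rational(1, 2)))) ≈ -1814.0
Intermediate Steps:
Function('F')(f, M) = Add(-3, f)
Function('T')(z) = Add(4, Mul(-1, z))
Function('U')(j, A) = Mul(A, Add(-3, A)) (Function('U')(j, A) = Mul(Add(-3, A), A) = Mul(A, Add(-3, A)))
Function('n')(v) = v
Function('s')(x) = Mul(Pow(x, -1), Add(1, Mul(-1, x)), Add(4, Mul(-1, x))) (Function('s')(x) = Mul(Mul(Add(4, Mul(-1, x)), Add(-3, Add(4, Mul(-1, x)))), Pow(x, -1)) = Mul(Mul(Add(4, Mul(-1, x)), Add(1, Mul(-1, x))), Pow(x, -1)) = Mul(Mul(Add(1, Mul(-1, x)), Add(4, Mul(-1, x))), Pow(x, -1)) = Mul(Pow(x, -1), Add(1, Mul(-1, x)), Add(4, Mul(-1, x))))
Function('t')(B, E) = Add(-5, B, Mul(4, Pow(B, -1)))
Add(Mul(135, Function('t')(-8, Function('n')(5))), Pow(Add(-3, 75), Rational(1, 2))) = Add(Mul(135, Add(-5, -8, Mul(4, Pow(-8, -1)))), Pow(Add(-3, 75), Rational(1, 2))) = Add(Mul(135, Add(-5, -8, Mul(4, Rational(-1, 8)))), Pow(72, Rational(1, 2))) = Add(Mul(135, Add(-5, -8, Rational(-1, 2))), Mul(6, Pow(2, Rational(1, 2)))) = Add(Mul(135, Rational(-27, 2)), Mul(6, Pow(2, Rational(1, 2)))) = Add(Rational(-3645, 2), Mul(6, Pow(2, Rational(1, 2))))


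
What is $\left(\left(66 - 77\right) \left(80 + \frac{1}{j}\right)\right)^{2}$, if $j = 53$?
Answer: $\frac{2176315801}{2809} \approx 7.7477 \cdot 10^{5}$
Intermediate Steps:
$\left(\left(66 - 77\right) \left(80 + \frac{1}{j}\right)\right)^{2} = \left(\left(66 - 77\right) \left(80 + \frac{1}{53}\right)\right)^{2} = \left(- 11 \left(80 + \frac{1}{53}\right)\right)^{2} = \left(\left(-11\right) \frac{4241}{53}\right)^{2} = \left(- \frac{46651}{53}\right)^{2} = \frac{2176315801}{2809}$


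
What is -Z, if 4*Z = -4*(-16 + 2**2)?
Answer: -12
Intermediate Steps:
Z = 12 (Z = (-4*(-16 + 2**2))/4 = (-4*(-16 + 4))/4 = (-4*(-12))/4 = (1/4)*48 = 12)
-Z = -1*12 = -12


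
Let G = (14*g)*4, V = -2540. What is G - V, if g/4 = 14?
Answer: 5676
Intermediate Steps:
g = 56 (g = 4*14 = 56)
G = 3136 (G = (14*56)*4 = 784*4 = 3136)
G - V = 3136 - 1*(-2540) = 3136 + 2540 = 5676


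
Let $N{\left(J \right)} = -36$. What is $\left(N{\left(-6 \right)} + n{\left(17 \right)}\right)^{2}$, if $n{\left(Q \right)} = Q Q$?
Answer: $64009$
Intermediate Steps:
$n{\left(Q \right)} = Q^{2}$
$\left(N{\left(-6 \right)} + n{\left(17 \right)}\right)^{2} = \left(-36 + 17^{2}\right)^{2} = \left(-36 + 289\right)^{2} = 253^{2} = 64009$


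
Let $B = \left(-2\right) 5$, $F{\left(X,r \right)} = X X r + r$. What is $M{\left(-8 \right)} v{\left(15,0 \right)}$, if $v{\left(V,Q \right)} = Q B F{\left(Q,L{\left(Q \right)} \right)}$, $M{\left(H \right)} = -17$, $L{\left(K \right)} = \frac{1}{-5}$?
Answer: $0$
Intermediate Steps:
$L{\left(K \right)} = - \frac{1}{5}$
$F{\left(X,r \right)} = r + r X^{2}$ ($F{\left(X,r \right)} = X^{2} r + r = r X^{2} + r = r + r X^{2}$)
$B = -10$
$v{\left(V,Q \right)} = - 10 Q \left(- \frac{1}{5} - \frac{Q^{2}}{5}\right)$ ($v{\left(V,Q \right)} = Q \left(-10\right) \left(- \frac{1 + Q^{2}}{5}\right) = - 10 Q \left(- \frac{1}{5} - \frac{Q^{2}}{5}\right)$)
$M{\left(-8 \right)} v{\left(15,0 \right)} = - 17 \cdot 2 \cdot 0 \left(1 + 0^{2}\right) = - 17 \cdot 2 \cdot 0 \left(1 + 0\right) = - 17 \cdot 2 \cdot 0 \cdot 1 = \left(-17\right) 0 = 0$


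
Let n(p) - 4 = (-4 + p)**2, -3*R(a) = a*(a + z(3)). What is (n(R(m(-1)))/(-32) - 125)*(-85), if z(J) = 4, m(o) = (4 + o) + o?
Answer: 86445/8 ≈ 10806.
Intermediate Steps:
m(o) = 4 + 2*o
R(a) = -a*(4 + a)/3 (R(a) = -a*(a + 4)/3 = -a*(4 + a)/3)
n(p) = 4 + (-4 + p)**2
(n(R(m(-1)))/(-32) - 125)*(-85) = ((4 + (-4 - (4 + 2*(-1))*(4 + (4 + 2*(-1)))/3)**2)/(-32) - 125)*(-85) = ((4 + (-4 - (4 - 2)*(4 + (4 - 2))/3)**2)*(-1/32) - 125)*(-85) = ((4 + (-4 - 1/3*2*(4 + 2))**2)*(-1/32) - 125)*(-85) = ((4 + (-4 - 1/3*2*6)**2)*(-1/32) - 125)*(-85) = ((4 + (-4 - 4)**2)*(-1/32) - 125)*(-85) = ((4 + (-8)**2)*(-1/32) - 125)*(-85) = ((4 + 64)*(-1/32) - 125)*(-85) = (68*(-1/32) - 125)*(-85) = (-17/8 - 125)*(-85) = -1017/8*(-85) = 86445/8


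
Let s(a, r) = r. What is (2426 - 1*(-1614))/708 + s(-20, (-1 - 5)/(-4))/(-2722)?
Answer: 5497909/963588 ≈ 5.7057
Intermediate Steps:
(2426 - 1*(-1614))/708 + s(-20, (-1 - 5)/(-4))/(-2722) = (2426 - 1*(-1614))/708 + ((-1 - 5)/(-4))/(-2722) = (2426 + 1614)*(1/708) - 6*(-¼)*(-1/2722) = 4040*(1/708) + (3/2)*(-1/2722) = 1010/177 - 3/5444 = 5497909/963588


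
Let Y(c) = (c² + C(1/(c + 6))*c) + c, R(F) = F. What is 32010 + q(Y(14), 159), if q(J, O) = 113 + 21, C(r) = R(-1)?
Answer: 32144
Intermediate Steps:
C(r) = -1
Y(c) = c² (Y(c) = (c² - c) + c = c²)
q(J, O) = 134
32010 + q(Y(14), 159) = 32010 + 134 = 32144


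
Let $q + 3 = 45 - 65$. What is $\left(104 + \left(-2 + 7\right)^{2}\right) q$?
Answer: $-2967$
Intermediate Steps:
$q = -23$ ($q = -3 + \left(45 - 65\right) = -3 - 20 = -23$)
$\left(104 + \left(-2 + 7\right)^{2}\right) q = \left(104 + \left(-2 + 7\right)^{2}\right) \left(-23\right) = \left(104 + 5^{2}\right) \left(-23\right) = \left(104 + 25\right) \left(-23\right) = 129 \left(-23\right) = -2967$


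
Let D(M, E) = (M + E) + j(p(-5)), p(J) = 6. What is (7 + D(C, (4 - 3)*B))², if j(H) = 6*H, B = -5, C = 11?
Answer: 2401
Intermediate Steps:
D(M, E) = 36 + E + M (D(M, E) = (M + E) + 6*6 = (E + M) + 36 = 36 + E + M)
(7 + D(C, (4 - 3)*B))² = (7 + (36 + (4 - 3)*(-5) + 11))² = (7 + (36 + 1*(-5) + 11))² = (7 + (36 - 5 + 11))² = (7 + 42)² = 49² = 2401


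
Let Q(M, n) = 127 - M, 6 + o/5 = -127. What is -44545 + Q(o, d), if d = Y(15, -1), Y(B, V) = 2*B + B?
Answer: -43753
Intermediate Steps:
o = -665 (o = -30 + 5*(-127) = -30 - 635 = -665)
Y(B, V) = 3*B
d = 45 (d = 3*15 = 45)
-44545 + Q(o, d) = -44545 + (127 - 1*(-665)) = -44545 + (127 + 665) = -44545 + 792 = -43753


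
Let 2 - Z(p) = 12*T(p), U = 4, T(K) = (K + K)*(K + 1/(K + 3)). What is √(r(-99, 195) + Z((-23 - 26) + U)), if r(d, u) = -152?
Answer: I*√2390010/7 ≈ 220.85*I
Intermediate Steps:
T(K) = 2*K*(K + 1/(3 + K)) (T(K) = (2*K)*(K + 1/(3 + K)) = 2*K*(K + 1/(3 + K)))
Z(p) = 2 - 24*p*(1 + p² + 3*p)/(3 + p) (Z(p) = 2 - 12*2*p*(1 + p² + 3*p)/(3 + p) = 2 - 24*p*(1 + p² + 3*p)/(3 + p))
√(r(-99, 195) + Z((-23 - 26) + U)) = √(-152 + 2*(3 - 36*((-23 - 26) + 4)² - 12*((-23 - 26) + 4)³ - 11*((-23 - 26) + 4))/(3 + ((-23 - 26) + 4))) = √(-152 + 2*(3 - 36*(-49 + 4)² - 12*(-49 + 4)³ - 11*(-49 + 4))/(3 + (-49 + 4))) = √(-152 + 2*(3 - 36*(-45)² - 12*(-45)³ - 11*(-45))/(3 - 45)) = √(-152 + 2*(3 - 36*2025 - 12*(-91125) + 495)/(-42)) = √(-152 + 2*(-1/42)*(3 - 72900 + 1093500 + 495)) = √(-152 + 2*(-1/42)*1021098) = √(-152 - 340366/7) = √(-341430/7) = I*√2390010/7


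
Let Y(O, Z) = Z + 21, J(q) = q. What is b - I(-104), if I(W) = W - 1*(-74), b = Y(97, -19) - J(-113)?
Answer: 145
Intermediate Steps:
Y(O, Z) = 21 + Z
b = 115 (b = (21 - 19) - 1*(-113) = 2 + 113 = 115)
I(W) = 74 + W (I(W) = W + 74 = 74 + W)
b - I(-104) = 115 - (74 - 104) = 115 - 1*(-30) = 115 + 30 = 145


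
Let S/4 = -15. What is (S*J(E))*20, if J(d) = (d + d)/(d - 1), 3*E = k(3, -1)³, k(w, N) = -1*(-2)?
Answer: -3840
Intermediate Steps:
S = -60 (S = 4*(-15) = -60)
k(w, N) = 2
E = 8/3 (E = (⅓)*2³ = (⅓)*8 = 8/3 ≈ 2.6667)
J(d) = 2*d/(-1 + d) (J(d) = (2*d)/(-1 + d) = 2*d/(-1 + d))
(S*J(E))*20 = -120*8/(3*(-1 + 8/3))*20 = -120*8/(3*5/3)*20 = -120*8*3/(3*5)*20 = -60*16/5*20 = -192*20 = -3840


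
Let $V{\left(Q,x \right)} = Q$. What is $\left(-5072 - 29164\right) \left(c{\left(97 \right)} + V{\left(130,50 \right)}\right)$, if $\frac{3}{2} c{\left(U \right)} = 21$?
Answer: $-4929984$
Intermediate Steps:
$c{\left(U \right)} = 14$ ($c{\left(U \right)} = \frac{2}{3} \cdot 21 = 14$)
$\left(-5072 - 29164\right) \left(c{\left(97 \right)} + V{\left(130,50 \right)}\right) = \left(-5072 - 29164\right) \left(14 + 130\right) = \left(-34236\right) 144 = -4929984$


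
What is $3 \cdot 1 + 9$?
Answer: $12$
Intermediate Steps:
$3 \cdot 1 + 9 = 3 + 9 = 12$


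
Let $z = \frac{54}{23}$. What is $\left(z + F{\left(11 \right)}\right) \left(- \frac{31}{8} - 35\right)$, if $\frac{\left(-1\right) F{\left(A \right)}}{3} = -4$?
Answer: $- \frac{51315}{92} \approx -557.77$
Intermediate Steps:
$F{\left(A \right)} = 12$ ($F{\left(A \right)} = \left(-3\right) \left(-4\right) = 12$)
$z = \frac{54}{23}$ ($z = 54 \cdot \frac{1}{23} = \frac{54}{23} \approx 2.3478$)
$\left(z + F{\left(11 \right)}\right) \left(- \frac{31}{8} - 35\right) = \left(\frac{54}{23} + 12\right) \left(- \frac{31}{8} - 35\right) = \frac{330 \left(\left(-31\right) \frac{1}{8} - 35\right)}{23} = \frac{330 \left(- \frac{31}{8} - 35\right)}{23} = \frac{330}{23} \left(- \frac{311}{8}\right) = - \frac{51315}{92}$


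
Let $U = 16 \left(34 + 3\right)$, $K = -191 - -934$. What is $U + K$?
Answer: $1335$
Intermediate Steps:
$K = 743$ ($K = -191 + 934 = 743$)
$U = 592$ ($U = 16 \cdot 37 = 592$)
$U + K = 592 + 743 = 1335$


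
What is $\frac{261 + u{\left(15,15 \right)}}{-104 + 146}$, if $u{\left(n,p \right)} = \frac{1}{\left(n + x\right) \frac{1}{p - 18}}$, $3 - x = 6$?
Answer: $\frac{149}{24} \approx 6.2083$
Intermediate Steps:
$x = -3$ ($x = 3 - 6 = -3$)
$u{\left(n,p \right)} = \frac{-18 + p}{-3 + n}$ ($u{\left(n,p \right)} = \frac{1}{\left(n - 3\right) \frac{1}{p - 18}} = \frac{1}{\left(-3 + n\right) \frac{1}{-18 + p}} = \frac{1}{\frac{1}{-18 + p} \left(-3 + n\right)} = \frac{-18 + p}{-3 + n}$)
$\frac{261 + u{\left(15,15 \right)}}{-104 + 146} = \frac{261 + \frac{-18 + 15}{-3 + 15}}{-104 + 146} = \frac{261 + \frac{1}{12} \left(-3\right)}{42} = \left(261 + \frac{1}{12} \left(-3\right)\right) \frac{1}{42} = \left(261 - \frac{1}{4}\right) \frac{1}{42} = \frac{1043}{4} \cdot \frac{1}{42} = \frac{149}{24}$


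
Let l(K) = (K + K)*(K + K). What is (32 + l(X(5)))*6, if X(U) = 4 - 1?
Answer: 408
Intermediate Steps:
X(U) = 3
l(K) = 4*K² (l(K) = (2*K)*(2*K) = 4*K²)
(32 + l(X(5)))*6 = (32 + 4*3²)*6 = (32 + 4*9)*6 = (32 + 36)*6 = 68*6 = 408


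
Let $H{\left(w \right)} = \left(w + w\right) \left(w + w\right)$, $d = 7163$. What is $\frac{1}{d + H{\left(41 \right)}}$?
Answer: $\frac{1}{13887} \approx 7.201 \cdot 10^{-5}$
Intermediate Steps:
$H{\left(w \right)} = 4 w^{2}$ ($H{\left(w \right)} = 2 w 2 w = 4 w^{2}$)
$\frac{1}{d + H{\left(41 \right)}} = \frac{1}{7163 + 4 \cdot 41^{2}} = \frac{1}{7163 + 4 \cdot 1681} = \frac{1}{7163 + 6724} = \frac{1}{13887}$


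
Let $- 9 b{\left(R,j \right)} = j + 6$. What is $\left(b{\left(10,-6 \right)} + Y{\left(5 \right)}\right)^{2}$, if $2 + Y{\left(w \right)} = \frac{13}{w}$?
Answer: $\frac{9}{25} \approx 0.36$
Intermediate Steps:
$Y{\left(w \right)} = -2 + \frac{13}{w}$
$b{\left(R,j \right)} = - \frac{2}{3} - \frac{j}{9}$ ($b{\left(R,j \right)} = - \frac{j + 6}{9} = - \frac{6 + j}{9} = - \frac{2}{3} - \frac{j}{9}$)
$\left(b{\left(10,-6 \right)} + Y{\left(5 \right)}\right)^{2} = \left(\left(- \frac{2}{3} - - \frac{2}{3}\right) - \left(2 - \frac{13}{5}\right)\right)^{2} = \left(\left(- \frac{2}{3} + \frac{2}{3}\right) + \left(-2 + 13 \cdot \frac{1}{5}\right)\right)^{2} = \left(0 + \left(-2 + \frac{13}{5}\right)\right)^{2} = \left(0 + \frac{3}{5}\right)^{2} = \left(\frac{3}{5}\right)^{2} = \frac{9}{25}$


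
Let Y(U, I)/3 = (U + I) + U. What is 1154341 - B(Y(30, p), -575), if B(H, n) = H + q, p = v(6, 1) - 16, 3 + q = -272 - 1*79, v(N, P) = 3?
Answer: 1154554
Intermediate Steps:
q = -354 (q = -3 + (-272 - 1*79) = -3 + (-272 - 79) = -3 - 351 = -354)
p = -13 (p = 3 - 16 = -13)
Y(U, I) = 3*I + 6*U (Y(U, I) = 3*((U + I) + U) = 3*((I + U) + U) = 3*(I + 2*U) = 3*I + 6*U)
B(H, n) = -354 + H (B(H, n) = H - 354 = -354 + H)
1154341 - B(Y(30, p), -575) = 1154341 - (-354 + (3*(-13) + 6*30)) = 1154341 - (-354 + (-39 + 180)) = 1154341 - (-354 + 141) = 1154341 - 1*(-213) = 1154341 + 213 = 1154554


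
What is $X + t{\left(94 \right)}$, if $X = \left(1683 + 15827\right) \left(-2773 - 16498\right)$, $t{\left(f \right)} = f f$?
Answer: $-337426374$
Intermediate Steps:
$t{\left(f \right)} = f^{2}$
$X = -337435210$ ($X = 17510 \left(-19271\right) = -337435210$)
$X + t{\left(94 \right)} = -337435210 + 94^{2} = -337435210 + 8836 = -337426374$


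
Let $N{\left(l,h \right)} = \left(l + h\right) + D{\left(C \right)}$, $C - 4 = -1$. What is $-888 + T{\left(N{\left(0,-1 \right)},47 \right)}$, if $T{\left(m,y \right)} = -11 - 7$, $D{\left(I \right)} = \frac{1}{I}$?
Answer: $-906$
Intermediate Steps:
$C = 3$ ($C = 4 - 1 = 3$)
$N{\left(l,h \right)} = \frac{1}{3} + h + l$ ($N{\left(l,h \right)} = \left(l + h\right) + \frac{1}{3} = \left(h + l\right) + \frac{1}{3} = \frac{1}{3} + h + l$)
$T{\left(m,y \right)} = -18$
$-888 + T{\left(N{\left(0,-1 \right)},47 \right)} = -888 - 18 = -906$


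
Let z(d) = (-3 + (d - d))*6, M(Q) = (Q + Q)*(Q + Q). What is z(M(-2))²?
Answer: 324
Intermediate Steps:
M(Q) = 4*Q² (M(Q) = (2*Q)*(2*Q) = 4*Q²)
z(d) = -18 (z(d) = (-3 + 0)*6 = -3*6 = -18)
z(M(-2))² = (-18)² = 324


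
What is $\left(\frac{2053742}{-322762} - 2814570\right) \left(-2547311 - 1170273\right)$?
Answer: $\frac{1688597837250852944}{161381} \approx 1.0463 \cdot 10^{13}$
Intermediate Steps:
$\left(\frac{2053742}{-322762} - 2814570\right) \left(-2547311 - 1170273\right) = \left(2053742 \left(- \frac{1}{322762}\right) - 2814570\right) \left(-3717584\right) = \left(- \frac{1026871}{161381} - 2814570\right) \left(-3717584\right) = \left(- \frac{454219148041}{161381}\right) \left(-3717584\right) = \frac{1688597837250852944}{161381}$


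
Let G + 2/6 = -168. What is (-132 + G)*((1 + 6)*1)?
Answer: -6307/3 ≈ -2102.3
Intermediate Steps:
G = -505/3 (G = -⅓ - 168 = -505/3 ≈ -168.33)
(-132 + G)*((1 + 6)*1) = (-132 - 505/3)*((1 + 6)*1) = -6307/3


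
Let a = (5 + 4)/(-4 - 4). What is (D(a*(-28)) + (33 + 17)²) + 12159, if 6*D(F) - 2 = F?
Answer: 175975/12 ≈ 14665.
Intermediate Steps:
a = -9/8 (a = 9/(-8) = 9*(-⅛) = -9/8 ≈ -1.1250)
D(F) = ⅓ + F/6
(D(a*(-28)) + (33 + 17)²) + 12159 = ((⅓ + (-9/8*(-28))/6) + (33 + 17)²) + 12159 = ((⅓ + (⅙)*(63/2)) + 50²) + 12159 = ((⅓ + 21/4) + 2500) + 12159 = (67/12 + 2500) + 12159 = 30067/12 + 12159 = 175975/12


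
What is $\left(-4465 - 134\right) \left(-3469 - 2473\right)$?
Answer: $27327258$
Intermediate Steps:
$\left(-4465 - 134\right) \left(-3469 - 2473\right) = \left(-4599\right) \left(-5942\right) = 27327258$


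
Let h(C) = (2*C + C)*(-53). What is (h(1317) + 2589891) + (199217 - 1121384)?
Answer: 1458321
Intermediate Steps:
h(C) = -159*C (h(C) = (3*C)*(-53) = -159*C)
(h(1317) + 2589891) + (199217 - 1121384) = (-159*1317 + 2589891) + (199217 - 1121384) = (-209403 + 2589891) - 922167 = 2380488 - 922167 = 1458321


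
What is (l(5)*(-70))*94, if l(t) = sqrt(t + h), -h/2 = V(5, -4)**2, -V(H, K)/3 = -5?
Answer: -6580*I*sqrt(445) ≈ -1.3881e+5*I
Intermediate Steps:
V(H, K) = 15 (V(H, K) = -3*(-5) = 15)
h = -450 (h = -2*15**2 = -2*225 = -450)
l(t) = sqrt(-450 + t) (l(t) = sqrt(t - 450) = sqrt(-450 + t))
(l(5)*(-70))*94 = (sqrt(-450 + 5)*(-70))*94 = (sqrt(-445)*(-70))*94 = ((I*sqrt(445))*(-70))*94 = -70*I*sqrt(445)*94 = -6580*I*sqrt(445)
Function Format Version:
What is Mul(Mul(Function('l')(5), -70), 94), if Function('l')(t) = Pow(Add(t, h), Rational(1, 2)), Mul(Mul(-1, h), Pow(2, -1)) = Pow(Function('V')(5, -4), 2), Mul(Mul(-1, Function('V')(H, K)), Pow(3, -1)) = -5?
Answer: Mul(-6580, I, Pow(445, Rational(1, 2))) ≈ Mul(-1.3881e+5, I)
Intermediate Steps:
Function('V')(H, K) = 15 (Function('V')(H, K) = Mul(-3, -5) = 15)
h = -450 (h = Mul(-2, Pow(15, 2)) = Mul(-2, 225) = -450)
Function('l')(t) = Pow(Add(-450, t), Rational(1, 2)) (Function('l')(t) = Pow(Add(t, -450), Rational(1, 2)) = Pow(Add(-450, t), Rational(1, 2)))
Mul(Mul(Function('l')(5), -70), 94) = Mul(Mul(Pow(Add(-450, 5), Rational(1, 2)), -70), 94) = Mul(Mul(Pow(-445, Rational(1, 2)), -70), 94) = Mul(Mul(Mul(I, Pow(445, Rational(1, 2))), -70), 94) = Mul(Mul(-70, I, Pow(445, Rational(1, 2))), 94) = Mul(-6580, I, Pow(445, Rational(1, 2)))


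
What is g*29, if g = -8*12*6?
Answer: -16704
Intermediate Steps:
g = -576 (g = -96*6 = -576)
g*29 = -576*29 = -16704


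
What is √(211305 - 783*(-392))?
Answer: √518241 ≈ 719.89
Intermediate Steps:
√(211305 - 783*(-392)) = √(211305 + 306936) = √518241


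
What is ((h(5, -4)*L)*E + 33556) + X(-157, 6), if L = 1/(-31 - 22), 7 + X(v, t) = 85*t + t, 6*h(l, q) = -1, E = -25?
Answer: 10832645/318 ≈ 34065.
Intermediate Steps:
h(l, q) = -⅙ (h(l, q) = (⅙)*(-1) = -⅙)
X(v, t) = -7 + 86*t (X(v, t) = -7 + (85*t + t) = -7 + 86*t)
L = -1/53 (L = 1/(-53) = -1/53 ≈ -0.018868)
((h(5, -4)*L)*E + 33556) + X(-157, 6) = (-⅙*(-1/53)*(-25) + 33556) + (-7 + 86*6) = ((1/318)*(-25) + 33556) + (-7 + 516) = (-25/318 + 33556) + 509 = 10670783/318 + 509 = 10832645/318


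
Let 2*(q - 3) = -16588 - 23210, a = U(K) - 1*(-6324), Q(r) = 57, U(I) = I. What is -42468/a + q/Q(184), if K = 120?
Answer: -3628625/10203 ≈ -355.64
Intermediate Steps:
a = 6444 (a = 120 - 1*(-6324) = 120 + 6324 = 6444)
q = -19896 (q = 3 + (-16588 - 23210)/2 = 3 + (½)*(-39798) = 3 - 19899 = -19896)
-42468/a + q/Q(184) = -42468/6444 - 19896/57 = -42468*1/6444 - 19896*1/57 = -3539/537 - 6632/19 = -3628625/10203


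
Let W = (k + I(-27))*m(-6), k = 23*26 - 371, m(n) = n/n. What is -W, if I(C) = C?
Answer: -200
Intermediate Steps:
m(n) = 1
k = 227 (k = 598 - 371 = 227)
W = 200 (W = (227 - 27)*1 = 200*1 = 200)
-W = -1*200 = -200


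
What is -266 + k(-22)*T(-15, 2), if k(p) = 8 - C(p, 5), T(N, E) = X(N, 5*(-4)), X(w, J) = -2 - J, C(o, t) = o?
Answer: 274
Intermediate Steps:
T(N, E) = 18 (T(N, E) = -2 - 5*(-4) = -2 - 1*(-20) = -2 + 20 = 18)
k(p) = 8 - p
-266 + k(-22)*T(-15, 2) = -266 + (8 - 1*(-22))*18 = -266 + (8 + 22)*18 = -266 + 30*18 = -266 + 540 = 274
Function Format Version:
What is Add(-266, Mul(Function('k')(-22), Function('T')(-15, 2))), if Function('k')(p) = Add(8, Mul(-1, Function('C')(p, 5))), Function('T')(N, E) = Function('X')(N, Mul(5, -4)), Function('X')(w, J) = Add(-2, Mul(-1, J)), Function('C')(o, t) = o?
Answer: 274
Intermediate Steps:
Function('T')(N, E) = 18 (Function('T')(N, E) = Add(-2, Mul(-1, Mul(5, -4))) = Add(-2, Mul(-1, -20)) = Add(-2, 20) = 18)
Function('k')(p) = Add(8, Mul(-1, p))
Add(-266, Mul(Function('k')(-22), Function('T')(-15, 2))) = Add(-266, Mul(Add(8, Mul(-1, -22)), 18)) = Add(-266, Mul(Add(8, 22), 18)) = Add(-266, Mul(30, 18)) = Add(-266, 540) = 274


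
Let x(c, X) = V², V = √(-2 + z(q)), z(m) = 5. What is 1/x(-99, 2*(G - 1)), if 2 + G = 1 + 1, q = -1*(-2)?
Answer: ⅓ ≈ 0.33333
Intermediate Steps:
q = 2
G = 0 (G = -2 + (1 + 1) = -2 + 2 = 0)
V = √3 (V = √(-2 + 5) = √3 ≈ 1.7320)
x(c, X) = 3 (x(c, X) = (√3)² = 3)
1/x(-99, 2*(G - 1)) = 1/3 = ⅓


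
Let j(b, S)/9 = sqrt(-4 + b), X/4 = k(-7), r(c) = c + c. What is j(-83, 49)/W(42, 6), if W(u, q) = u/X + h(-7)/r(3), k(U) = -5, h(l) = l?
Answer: -135*I*sqrt(87)/49 ≈ -25.698*I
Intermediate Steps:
r(c) = 2*c
X = -20 (X = 4*(-5) = -20)
j(b, S) = 9*sqrt(-4 + b)
W(u, q) = -7/6 - u/20 (W(u, q) = u/(-20) - 7/(2*3) = u*(-1/20) - 7/6 = -u/20 - 7*1/6 = -u/20 - 7/6 = -7/6 - u/20)
j(-83, 49)/W(42, 6) = (9*sqrt(-4 - 83))/(-7/6 - 1/20*42) = (9*sqrt(-87))/(-7/6 - 21/10) = (9*(I*sqrt(87)))/(-49/15) = (9*I*sqrt(87))*(-15/49) = -135*I*sqrt(87)/49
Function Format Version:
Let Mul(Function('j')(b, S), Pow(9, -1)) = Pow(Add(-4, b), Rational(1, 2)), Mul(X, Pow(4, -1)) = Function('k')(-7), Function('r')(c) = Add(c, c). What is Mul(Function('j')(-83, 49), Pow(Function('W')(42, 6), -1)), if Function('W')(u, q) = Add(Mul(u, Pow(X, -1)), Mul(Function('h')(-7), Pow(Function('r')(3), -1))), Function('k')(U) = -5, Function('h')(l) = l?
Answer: Mul(Rational(-135, 49), I, Pow(87, Rational(1, 2))) ≈ Mul(-25.698, I)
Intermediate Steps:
Function('r')(c) = Mul(2, c)
X = -20 (X = Mul(4, -5) = -20)
Function('j')(b, S) = Mul(9, Pow(Add(-4, b), Rational(1, 2)))
Function('W')(u, q) = Add(Rational(-7, 6), Mul(Rational(-1, 20), u)) (Function('W')(u, q) = Add(Mul(u, Pow(-20, -1)), Mul(-7, Pow(Mul(2, 3), -1))) = Add(Mul(u, Rational(-1, 20)), Mul(-7, Pow(6, -1))) = Add(Mul(Rational(-1, 20), u), Mul(-7, Rational(1, 6))) = Add(Mul(Rational(-1, 20), u), Rational(-7, 6)) = Add(Rational(-7, 6), Mul(Rational(-1, 20), u)))
Mul(Function('j')(-83, 49), Pow(Function('W')(42, 6), -1)) = Mul(Mul(9, Pow(Add(-4, -83), Rational(1, 2))), Pow(Add(Rational(-7, 6), Mul(Rational(-1, 20), 42)), -1)) = Mul(Mul(9, Pow(-87, Rational(1, 2))), Pow(Add(Rational(-7, 6), Rational(-21, 10)), -1)) = Mul(Mul(9, Mul(I, Pow(87, Rational(1, 2)))), Pow(Rational(-49, 15), -1)) = Mul(Mul(9, I, Pow(87, Rational(1, 2))), Rational(-15, 49)) = Mul(Rational(-135, 49), I, Pow(87, Rational(1, 2)))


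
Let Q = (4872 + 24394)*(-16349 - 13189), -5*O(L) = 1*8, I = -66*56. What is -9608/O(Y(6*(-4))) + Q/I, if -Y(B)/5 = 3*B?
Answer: 73887799/308 ≈ 2.3990e+5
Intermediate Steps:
Y(B) = -15*B
I = -3696
O(L) = -8/5
Q = -864459108 (Q = 29266*(-29538) = -864459108)
-9608/O(Y(6*(-4))) + Q/I = -9608/(-8/5) - 864459108/(-3696) = -9608*(-5/8) - 864459108*(-1/3696) = 6005 + 72038259/308 = 73887799/308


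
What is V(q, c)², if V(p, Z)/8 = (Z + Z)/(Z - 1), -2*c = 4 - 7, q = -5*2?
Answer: 2304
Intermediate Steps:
q = -10
c = 3/2 (c = -(4 - 7)/2 = -½*(-3) = 3/2 ≈ 1.5000)
V(p, Z) = 16*Z/(-1 + Z) (V(p, Z) = 8*((Z + Z)/(Z - 1)) = 8*((2*Z)/(-1 + Z)) = 8*(2*Z/(-1 + Z)) = 16*Z/(-1 + Z))
V(q, c)² = (16*(3/2)/(-1 + 3/2))² = (16*(3/2)/(½))² = (16*(3/2)*2)² = 48² = 2304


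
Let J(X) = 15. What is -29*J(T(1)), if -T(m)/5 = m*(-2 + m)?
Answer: -435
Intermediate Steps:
T(m) = -5*m*(-2 + m)
-29*J(T(1)) = -29*15 = -435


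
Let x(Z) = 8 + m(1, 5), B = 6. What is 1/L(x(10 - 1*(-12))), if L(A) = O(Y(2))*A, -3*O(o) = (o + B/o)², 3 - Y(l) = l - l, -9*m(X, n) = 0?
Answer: -3/200 ≈ -0.015000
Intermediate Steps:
m(X, n) = 0 (m(X, n) = -⅑*0 = 0)
x(Z) = 8 (x(Z) = 8 + 0 = 8)
Y(l) = 3 (Y(l) = 3 - (l - l) = 3 - 1*0 = 3 + 0 = 3)
O(o) = -(o + 6/o)²/3
L(A) = -25*A/3 (L(A) = (-⅓*(6 + 3²)²/3²)*A = (-⅓*⅑*(6 + 9)²)*A = (-⅓*⅑*15²)*A = (-⅓*⅑*225)*A = -25*A/3)
1/L(x(10 - 1*(-12))) = 1/(-25/3*8) = 1/(-200/3) = -3/200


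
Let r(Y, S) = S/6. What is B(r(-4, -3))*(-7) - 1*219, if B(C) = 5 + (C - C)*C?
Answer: -254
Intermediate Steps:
r(Y, S) = S/6 (r(Y, S) = S*(1/6) = S/6)
B(C) = 5 (B(C) = 5 + 0*C = 5 + 0 = 5)
B(r(-4, -3))*(-7) - 1*219 = 5*(-7) - 1*219 = -35 - 219 = -254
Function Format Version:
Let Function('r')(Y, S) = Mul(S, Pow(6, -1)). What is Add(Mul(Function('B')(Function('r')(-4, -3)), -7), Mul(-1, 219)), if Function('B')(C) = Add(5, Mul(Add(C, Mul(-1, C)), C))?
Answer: -254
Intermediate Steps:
Function('r')(Y, S) = Mul(Rational(1, 6), S) (Function('r')(Y, S) = Mul(S, Rational(1, 6)) = Mul(Rational(1, 6), S))
Function('B')(C) = 5 (Function('B')(C) = Add(5, Mul(0, C)) = Add(5, 0) = 5)
Add(Mul(Function('B')(Function('r')(-4, -3)), -7), Mul(-1, 219)) = Add(Mul(5, -7), Mul(-1, 219)) = Add(-35, -219) = -254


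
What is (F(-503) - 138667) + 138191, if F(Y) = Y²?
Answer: 252533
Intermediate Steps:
(F(-503) - 138667) + 138191 = ((-503)² - 138667) + 138191 = (253009 - 138667) + 138191 = 114342 + 138191 = 252533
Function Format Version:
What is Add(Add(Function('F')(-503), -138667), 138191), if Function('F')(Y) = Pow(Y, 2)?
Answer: 252533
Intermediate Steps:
Add(Add(Function('F')(-503), -138667), 138191) = Add(Add(Pow(-503, 2), -138667), 138191) = Add(Add(253009, -138667), 138191) = Add(114342, 138191) = 252533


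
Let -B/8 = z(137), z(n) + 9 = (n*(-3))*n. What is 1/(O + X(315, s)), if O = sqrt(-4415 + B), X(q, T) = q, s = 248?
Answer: -315/346888 + sqrt(446113)/346888 ≈ 0.0010174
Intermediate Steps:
z(n) = -9 - 3*n**2 (z(n) = -9 + (n*(-3))*n = -9 + (-3*n)*n = -9 - 3*n**2)
B = 450528 (B = -8*(-9 - 3*137**2) = -8*(-9 - 3*18769) = -8*(-9 - 56307) = -8*(-56316) = 450528)
O = sqrt(446113) (O = sqrt(-4415 + 450528) = sqrt(446113) ≈ 667.92)
1/(O + X(315, s)) = 1/(sqrt(446113) + 315) = 1/(315 + sqrt(446113))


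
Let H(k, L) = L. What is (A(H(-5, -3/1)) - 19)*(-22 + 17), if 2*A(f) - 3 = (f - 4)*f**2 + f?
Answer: 505/2 ≈ 252.50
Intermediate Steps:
A(f) = 3/2 + f/2 + f**2*(-4 + f)/2 (A(f) = 3/2 + ((f - 4)*f**2 + f)/2 = 3/2 + ((-4 + f)*f**2 + f)/2 = 3/2 + (f**2*(-4 + f) + f)/2 = 3/2 + (f + f**2*(-4 + f))/2 = 3/2 + (f/2 + f**2*(-4 + f)/2) = 3/2 + f/2 + f**2*(-4 + f)/2)
(A(H(-5, -3/1)) - 19)*(-22 + 17) = ((3/2 + (-3/1)/2 + (-3/1)**3/2 - 2*(-3/1)**2) - 19)*(-22 + 17) = ((3/2 + (-3*1)/2 + (-3*1)**3/2 - 2*(-3*1)**2) - 19)*(-5) = ((3/2 + (1/2)*(-3) + (1/2)*(-3)**3 - 2*(-3)**2) - 19)*(-5) = ((3/2 - 3/2 + (1/2)*(-27) - 2*9) - 19)*(-5) = ((3/2 - 3/2 - 27/2 - 18) - 19)*(-5) = (-63/2 - 19)*(-5) = -101/2*(-5) = 505/2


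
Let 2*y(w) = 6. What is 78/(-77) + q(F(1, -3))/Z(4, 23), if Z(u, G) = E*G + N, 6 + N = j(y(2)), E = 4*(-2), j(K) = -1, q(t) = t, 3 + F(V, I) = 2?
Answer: -14821/14707 ≈ -1.0078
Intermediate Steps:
y(w) = 3 (y(w) = (½)*6 = 3)
F(V, I) = -1 (F(V, I) = -3 + 2 = -1)
E = -8
N = -7 (N = -6 - 1 = -7)
Z(u, G) = -7 - 8*G (Z(u, G) = -8*G - 7 = -7 - 8*G)
78/(-77) + q(F(1, -3))/Z(4, 23) = 78/(-77) - 1/(-7 - 8*23) = 78*(-1/77) - 1/(-7 - 184) = -78/77 - 1/(-191) = -78/77 - 1*(-1/191) = -78/77 + 1/191 = -14821/14707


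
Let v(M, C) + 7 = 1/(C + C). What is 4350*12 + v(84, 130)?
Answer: 13570181/260 ≈ 52193.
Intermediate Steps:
v(M, C) = -7 + 1/(2*C) (v(M, C) = -7 + 1/(C + C) = -7 + 1/(2*C))
4350*12 + v(84, 130) = 4350*12 + (-7 + (1/2)/130) = 52200 + (-7 + (1/2)*(1/130)) = 52200 + (-7 + 1/260) = 52200 - 1819/260 = 13570181/260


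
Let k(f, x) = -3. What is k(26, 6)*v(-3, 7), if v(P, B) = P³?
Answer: 81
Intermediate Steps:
k(26, 6)*v(-3, 7) = -3*(-3)³ = -3*(-27) = 81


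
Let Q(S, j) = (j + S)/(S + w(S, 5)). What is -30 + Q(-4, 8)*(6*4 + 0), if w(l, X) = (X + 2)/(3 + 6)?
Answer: -1734/29 ≈ -59.793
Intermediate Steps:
w(l, X) = 2/9 + X/9 (w(l, X) = (2 + X)/9 = (2 + X)*(⅑) = 2/9 + X/9)
Q(S, j) = (S + j)/(7/9 + S) (Q(S, j) = (j + S)/(S + (2/9 + (⅑)*5)) = (S + j)/(S + (2/9 + 5/9)) = (S + j)/(S + 7/9) = (S + j)/(7/9 + S))
-30 + Q(-4, 8)*(6*4 + 0) = -30 + (9*(-4 + 8)/(7 + 9*(-4)))*(6*4 + 0) = -30 + (9*4/(7 - 36))*(24 + 0) = -30 + (9*4/(-29))*24 = -30 + (9*(-1/29)*4)*24 = -30 - 36/29*24 = -30 - 864/29 = -1734/29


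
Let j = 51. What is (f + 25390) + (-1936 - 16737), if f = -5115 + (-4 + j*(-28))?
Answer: 170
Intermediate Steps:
f = -6547 (f = -5115 + (-4 + 51*(-28)) = -5115 + (-4 - 1428) = -5115 - 1432 = -6547)
(f + 25390) + (-1936 - 16737) = (-6547 + 25390) + (-1936 - 16737) = 18843 - 18673 = 170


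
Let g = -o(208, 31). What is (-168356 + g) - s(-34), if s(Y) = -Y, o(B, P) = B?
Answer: -168598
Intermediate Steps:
g = -208 (g = -1*208 = -208)
(-168356 + g) - s(-34) = (-168356 - 208) - (-1)*(-34) = -168564 - 1*34 = -168564 - 34 = -168598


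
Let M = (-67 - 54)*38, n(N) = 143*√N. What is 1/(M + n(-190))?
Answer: -1/5443 - 13*I*√190/2275174 ≈ -0.00018372 - 7.876e-5*I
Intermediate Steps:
M = -4598 (M = -121*38 = -4598)
1/(M + n(-190)) = 1/(-4598 + 143*√(-190)) = 1/(-4598 + 143*(I*√190)) = 1/(-4598 + 143*I*√190)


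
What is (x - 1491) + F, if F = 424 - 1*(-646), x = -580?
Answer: -1001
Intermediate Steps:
F = 1070 (F = 424 + 646 = 1070)
(x - 1491) + F = (-580 - 1491) + 1070 = -2071 + 1070 = -1001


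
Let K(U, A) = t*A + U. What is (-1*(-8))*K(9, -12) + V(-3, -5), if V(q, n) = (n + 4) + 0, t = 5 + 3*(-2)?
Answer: 167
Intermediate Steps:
t = -1 (t = 5 - 6 = -1)
K(U, A) = U - A (K(U, A) = -A + U = U - A)
V(q, n) = 4 + n (V(q, n) = (4 + n) + 0 = 4 + n)
(-1*(-8))*K(9, -12) + V(-3, -5) = (-1*(-8))*(9 - 1*(-12)) + (4 - 5) = 8*(9 + 12) - 1 = 8*21 - 1 = 168 - 1 = 167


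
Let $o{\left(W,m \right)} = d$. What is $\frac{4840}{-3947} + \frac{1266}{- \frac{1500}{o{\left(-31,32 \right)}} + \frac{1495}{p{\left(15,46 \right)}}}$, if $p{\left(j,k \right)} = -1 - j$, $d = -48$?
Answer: $- \frac{84766232}{3927265} \approx -21.584$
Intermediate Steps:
$o{\left(W,m \right)} = -48$
$\frac{4840}{-3947} + \frac{1266}{- \frac{1500}{o{\left(-31,32 \right)}} + \frac{1495}{p{\left(15,46 \right)}}} = \frac{4840}{-3947} + \frac{1266}{- \frac{1500}{-48} + \frac{1495}{-1 - 15}} = 4840 \left(- \frac{1}{3947}\right) + \frac{1266}{\left(-1500\right) \left(- \frac{1}{48}\right) + \frac{1495}{-1 - 15}} = - \frac{4840}{3947} + \frac{1266}{\frac{125}{4} + \frac{1495}{-16}} = - \frac{4840}{3947} + \frac{1266}{\frac{125}{4} + 1495 \left(- \frac{1}{16}\right)} = - \frac{4840}{3947} + \frac{1266}{\frac{125}{4} - \frac{1495}{16}} = - \frac{4840}{3947} + \frac{1266}{- \frac{995}{16}} = - \frac{4840}{3947} + 1266 \left(- \frac{16}{995}\right) = - \frac{4840}{3947} - \frac{20256}{995} = - \frac{84766232}{3927265}$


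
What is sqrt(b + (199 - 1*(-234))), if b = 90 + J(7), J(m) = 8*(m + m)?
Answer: sqrt(635) ≈ 25.199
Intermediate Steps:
J(m) = 16*m (J(m) = 8*(2*m) = 16*m)
b = 202 (b = 90 + 16*7 = 90 + 112 = 202)
sqrt(b + (199 - 1*(-234))) = sqrt(202 + (199 - 1*(-234))) = sqrt(202 + (199 + 234)) = sqrt(202 + 433) = sqrt(635)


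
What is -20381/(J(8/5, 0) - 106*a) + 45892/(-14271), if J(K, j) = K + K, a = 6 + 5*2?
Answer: 1065856367/120789744 ≈ 8.8241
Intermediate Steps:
a = 16 (a = 6 + 10 = 16)
J(K, j) = 2*K
-20381/(J(8/5, 0) - 106*a) + 45892/(-14271) = -20381/(2*(8/5) - 106*16) + 45892/(-14271) = -20381/(2*(8*(1/5)) - 1696) + 45892*(-1/14271) = -20381/(2*(8/5) - 1696) - 45892/14271 = -20381/(16/5 - 1696) - 45892/14271 = -20381/(-8464/5) - 45892/14271 = -20381*(-5/8464) - 45892/14271 = 101905/8464 - 45892/14271 = 1065856367/120789744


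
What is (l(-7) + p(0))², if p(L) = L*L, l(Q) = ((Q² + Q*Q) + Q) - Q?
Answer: 9604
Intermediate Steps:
l(Q) = 2*Q² (l(Q) = ((Q² + Q²) + Q) - Q = (2*Q² + Q) - Q = (Q + 2*Q²) - Q = 2*Q²)
p(L) = L²
(l(-7) + p(0))² = (2*(-7)² + 0²)² = (2*49 + 0)² = (98 + 0)² = 98² = 9604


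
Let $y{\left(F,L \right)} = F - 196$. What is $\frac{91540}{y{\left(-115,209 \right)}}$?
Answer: $- \frac{91540}{311} \approx -294.34$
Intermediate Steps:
$y{\left(F,L \right)} = -196 + F$
$\frac{91540}{y{\left(-115,209 \right)}} = \frac{91540}{-196 - 115} = \frac{91540}{-311} = 91540 \left(- \frac{1}{311}\right) = - \frac{91540}{311}$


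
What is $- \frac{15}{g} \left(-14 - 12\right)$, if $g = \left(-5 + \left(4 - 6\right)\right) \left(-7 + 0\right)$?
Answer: $\frac{390}{49} \approx 7.9592$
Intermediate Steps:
$g = 49$ ($g = \left(-5 + \left(4 - 6\right)\right) \left(-7\right) = \left(-5 - 2\right) \left(-7\right) = \left(-7\right) \left(-7\right) = 49$)
$- \frac{15}{g} \left(-14 - 12\right) = - \frac{15}{49} \left(-14 - 12\right) = \left(-15\right) \frac{1}{49} \left(-26\right) = \left(- \frac{15}{49}\right) \left(-26\right) = \frac{390}{49}$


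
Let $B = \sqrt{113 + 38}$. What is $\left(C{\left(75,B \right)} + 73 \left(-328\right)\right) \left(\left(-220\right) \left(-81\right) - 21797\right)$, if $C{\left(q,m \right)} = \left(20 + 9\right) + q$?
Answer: $94811680$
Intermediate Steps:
$B = \sqrt{151} \approx 12.288$
$C{\left(q,m \right)} = 29 + q$
$\left(C{\left(75,B \right)} + 73 \left(-328\right)\right) \left(\left(-220\right) \left(-81\right) - 21797\right) = \left(\left(29 + 75\right) + 73 \left(-328\right)\right) \left(\left(-220\right) \left(-81\right) - 21797\right) = \left(104 - 23944\right) \left(17820 - 21797\right) = \left(-23840\right) \left(-3977\right) = 94811680$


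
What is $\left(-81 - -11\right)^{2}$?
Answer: $4900$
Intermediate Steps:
$\left(-81 - -11\right)^{2} = \left(-81 + \left(-37 + 48\right)\right)^{2} = \left(-81 + 11\right)^{2} = \left(-70\right)^{2} = 4900$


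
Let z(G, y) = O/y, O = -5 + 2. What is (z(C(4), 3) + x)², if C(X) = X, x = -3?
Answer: 16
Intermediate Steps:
O = -3
z(G, y) = -3/y
(z(C(4), 3) + x)² = (-3/3 - 3)² = (-3*⅓ - 3)² = (-1 - 3)² = (-4)² = 16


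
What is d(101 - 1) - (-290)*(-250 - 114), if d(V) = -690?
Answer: -106250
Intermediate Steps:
d(101 - 1) - (-290)*(-250 - 114) = -690 - (-290)*(-250 - 114) = -690 - (-290)*(-364) = -690 - 1*105560 = -690 - 105560 = -106250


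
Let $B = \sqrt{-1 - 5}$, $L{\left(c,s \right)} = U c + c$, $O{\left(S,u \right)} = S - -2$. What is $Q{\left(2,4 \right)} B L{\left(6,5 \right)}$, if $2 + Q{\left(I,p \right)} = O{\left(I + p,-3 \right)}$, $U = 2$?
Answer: $108 i \sqrt{6} \approx 264.54 i$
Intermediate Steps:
$O{\left(S,u \right)} = 2 + S$ ($O{\left(S,u \right)} = S + 2 = 2 + S$)
$Q{\left(I,p \right)} = I + p$ ($Q{\left(I,p \right)} = -2 + \left(2 + \left(I + p\right)\right) = -2 + \left(2 + I + p\right) = I + p$)
$L{\left(c,s \right)} = 3 c$ ($L{\left(c,s \right)} = 2 c + c = 3 c$)
$B = i \sqrt{6}$ ($B = \sqrt{-6} = i \sqrt{6} \approx 2.4495 i$)
$Q{\left(2,4 \right)} B L{\left(6,5 \right)} = \left(2 + 4\right) i \sqrt{6} \cdot 3 \cdot 6 = 6 i \sqrt{6} \cdot 18 = 108 i \sqrt{6}$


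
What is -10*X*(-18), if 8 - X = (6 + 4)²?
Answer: -16560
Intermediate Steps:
X = -92 (X = 8 - (6 + 4)² = 8 - 1*10² = 8 - 1*100 = 8 - 100 = -92)
-10*X*(-18) = -10*(-92)*(-18) = 920*(-18) = -16560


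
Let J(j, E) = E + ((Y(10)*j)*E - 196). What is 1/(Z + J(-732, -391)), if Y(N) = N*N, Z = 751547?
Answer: 1/29372160 ≈ 3.4046e-8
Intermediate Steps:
Y(N) = N**2
J(j, E) = -196 + E + 100*E*j (J(j, E) = E + ((10**2*j)*E - 196) = E + ((100*j)*E - 196) = E + (100*E*j - 196) = E + (-196 + 100*E*j) = -196 + E + 100*E*j)
1/(Z + J(-732, -391)) = 1/(751547 + (-196 - 391 + 100*(-391)*(-732))) = 1/(751547 + (-196 - 391 + 28621200)) = 1/(751547 + 28620613) = 1/29372160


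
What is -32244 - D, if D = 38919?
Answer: -71163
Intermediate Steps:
-32244 - D = -32244 - 1*38919 = -32244 - 38919 = -71163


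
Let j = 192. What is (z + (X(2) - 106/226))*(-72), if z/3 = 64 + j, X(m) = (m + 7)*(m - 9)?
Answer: -5732064/113 ≈ -50726.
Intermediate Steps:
X(m) = (-9 + m)*(7 + m) (X(m) = (7 + m)*(-9 + m) = (-9 + m)*(7 + m))
z = 768 (z = 3*(64 + 192) = 3*256 = 768)
(z + (X(2) - 106/226))*(-72) = (768 + ((-63 + 2**2 - 2*2) - 106/226))*(-72) = (768 + ((-63 + 4 - 4) - 106/226))*(-72) = (768 + (-63 - 1*53/113))*(-72) = (768 + (-63 - 53/113))*(-72) = (768 - 7172/113)*(-72) = (79612/113)*(-72) = -5732064/113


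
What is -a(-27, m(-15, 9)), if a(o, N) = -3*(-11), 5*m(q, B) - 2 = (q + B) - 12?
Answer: -33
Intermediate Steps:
m(q, B) = -2 + B/5 + q/5 (m(q, B) = ⅖ + ((q + B) - 12)/5 = ⅖ + ((B + q) - 12)/5 = ⅖ + (-12 + B + q)/5 = ⅖ + (-12/5 + B/5 + q/5) = -2 + B/5 + q/5)
a(o, N) = 33
-a(-27, m(-15, 9)) = -1*33 = -33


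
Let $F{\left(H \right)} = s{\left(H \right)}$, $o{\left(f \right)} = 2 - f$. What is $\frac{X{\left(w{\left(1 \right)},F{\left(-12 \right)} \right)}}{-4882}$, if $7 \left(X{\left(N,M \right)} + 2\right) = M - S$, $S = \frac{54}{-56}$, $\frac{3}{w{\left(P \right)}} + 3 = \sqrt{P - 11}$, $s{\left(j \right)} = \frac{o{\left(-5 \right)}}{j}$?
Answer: $\frac{143}{358827} \approx 0.00039852$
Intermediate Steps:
$s{\left(j \right)} = \frac{7}{j}$ ($s{\left(j \right)} = \frac{2 - -5}{j} = \frac{2 + 5}{j} = \frac{7}{j}$)
$F{\left(H \right)} = \frac{7}{H}$
$w{\left(P \right)} = \frac{3}{-3 + \sqrt{-11 + P}}$ ($w{\left(P \right)} = \frac{3}{-3 + \sqrt{P - 11}} = \frac{3}{-3 + \sqrt{-11 + P}}$)
$S = - \frac{27}{28}$ ($S = 54 \left(- \frac{1}{56}\right) = - \frac{27}{28} \approx -0.96429$)
$X{\left(N,M \right)} = - \frac{365}{196} + \frac{M}{7}$ ($X{\left(N,M \right)} = -2 + \frac{M - - \frac{27}{28}}{7} = -2 + \frac{M + \frac{27}{28}}{7} = -2 + \frac{\frac{27}{28} + M}{7} = -2 + \left(\frac{27}{196} + \frac{M}{7}\right) = - \frac{365}{196} + \frac{M}{7}$)
$\frac{X{\left(w{\left(1 \right)},F{\left(-12 \right)} \right)}}{-4882} = \frac{- \frac{365}{196} + \frac{7 \frac{1}{-12}}{7}}{-4882} = \left(- \frac{365}{196} + \frac{7 \left(- \frac{1}{12}\right)}{7}\right) \left(- \frac{1}{4882}\right) = \left(- \frac{365}{196} + \frac{1}{7} \left(- \frac{7}{12}\right)\right) \left(- \frac{1}{4882}\right) = \left(- \frac{365}{196} - \frac{1}{12}\right) \left(- \frac{1}{4882}\right) = \left(- \frac{286}{147}\right) \left(- \frac{1}{4882}\right) = \frac{143}{358827}$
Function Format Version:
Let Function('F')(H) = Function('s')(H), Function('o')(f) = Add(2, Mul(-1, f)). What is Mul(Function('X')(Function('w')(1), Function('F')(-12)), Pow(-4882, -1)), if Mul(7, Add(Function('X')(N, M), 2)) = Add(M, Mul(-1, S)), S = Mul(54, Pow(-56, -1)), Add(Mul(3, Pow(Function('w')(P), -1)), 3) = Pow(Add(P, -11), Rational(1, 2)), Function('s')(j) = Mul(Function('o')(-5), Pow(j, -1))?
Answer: Rational(143, 358827) ≈ 0.00039852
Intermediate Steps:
Function('s')(j) = Mul(7, Pow(j, -1)) (Function('s')(j) = Mul(Add(2, Mul(-1, -5)), Pow(j, -1)) = Mul(Add(2, 5), Pow(j, -1)) = Mul(7, Pow(j, -1)))
Function('F')(H) = Mul(7, Pow(H, -1))
Function('w')(P) = Mul(3, Pow(Add(-3, Pow(Add(-11, P), Rational(1, 2))), -1)) (Function('w')(P) = Mul(3, Pow(Add(-3, Pow(Add(P, -11), Rational(1, 2))), -1)) = Mul(3, Pow(Add(-3, Pow(Add(-11, P), Rational(1, 2))), -1)))
S = Rational(-27, 28) (S = Mul(54, Rational(-1, 56)) = Rational(-27, 28) ≈ -0.96429)
Function('X')(N, M) = Add(Rational(-365, 196), Mul(Rational(1, 7), M)) (Function('X')(N, M) = Add(-2, Mul(Rational(1, 7), Add(M, Mul(-1, Rational(-27, 28))))) = Add(-2, Mul(Rational(1, 7), Add(M, Rational(27, 28)))) = Add(-2, Mul(Rational(1, 7), Add(Rational(27, 28), M))) = Add(-2, Add(Rational(27, 196), Mul(Rational(1, 7), M))) = Add(Rational(-365, 196), Mul(Rational(1, 7), M)))
Mul(Function('X')(Function('w')(1), Function('F')(-12)), Pow(-4882, -1)) = Mul(Add(Rational(-365, 196), Mul(Rational(1, 7), Mul(7, Pow(-12, -1)))), Pow(-4882, -1)) = Mul(Add(Rational(-365, 196), Mul(Rational(1, 7), Mul(7, Rational(-1, 12)))), Rational(-1, 4882)) = Mul(Add(Rational(-365, 196), Mul(Rational(1, 7), Rational(-7, 12))), Rational(-1, 4882)) = Mul(Add(Rational(-365, 196), Rational(-1, 12)), Rational(-1, 4882)) = Mul(Rational(-286, 147), Rational(-1, 4882)) = Rational(143, 358827)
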